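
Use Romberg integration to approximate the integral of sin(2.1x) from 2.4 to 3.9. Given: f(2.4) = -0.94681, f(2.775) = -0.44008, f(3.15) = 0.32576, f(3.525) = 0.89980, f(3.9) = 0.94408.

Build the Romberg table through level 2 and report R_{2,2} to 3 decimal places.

0.310

R_{0,0} (trapezoid, 1 panel, h=1.5000): -0.00205
R_{1,0} (trapezoid, 2 panels, h=0.7500): 0.24330
R_{2,0} (trapezoid, 4 panels, h=0.3750): 0.29404
R_{1,1} = 0.24330 + (0.24330 − (-0.00205))/3 = 0.32508
R_{2,1} = 0.29404 + (0.29404 − 0.24330)/3 = 0.31095
R_{2,2} = 0.31095 + (0.31095 − 0.32508)/15 = 0.31001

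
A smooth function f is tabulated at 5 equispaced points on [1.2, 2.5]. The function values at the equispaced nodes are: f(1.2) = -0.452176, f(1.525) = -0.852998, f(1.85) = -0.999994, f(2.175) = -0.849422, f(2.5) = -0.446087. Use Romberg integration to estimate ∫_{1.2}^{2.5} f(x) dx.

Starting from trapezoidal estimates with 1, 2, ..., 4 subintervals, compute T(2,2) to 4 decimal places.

T(0,0) (trapezoid, 1 panel, h=1.3000): -0.583871
T(1,0) (trapezoid, 2 panels, h=0.6500): -0.941932
T(2,0) (trapezoid, 4 panels, h=0.3250): -1.024252
T(1,1) = -0.941932 + (-0.941932 − (-0.583871))/3 = -1.061286
T(2,1) = -1.024252 + (-1.024252 − (-0.941932))/3 = -1.051692
T(2,2) = -1.051692 + (-1.051692 − (-1.061286))/15 = -1.051052

-1.0511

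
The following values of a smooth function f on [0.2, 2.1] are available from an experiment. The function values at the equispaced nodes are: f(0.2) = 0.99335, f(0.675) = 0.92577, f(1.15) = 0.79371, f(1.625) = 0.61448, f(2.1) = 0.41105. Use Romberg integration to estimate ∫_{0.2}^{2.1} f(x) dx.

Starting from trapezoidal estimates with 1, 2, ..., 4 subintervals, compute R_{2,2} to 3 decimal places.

R_{0,0} (trapezoid, 1 panel, h=1.9000): 1.33418
R_{1,0} (trapezoid, 2 panels, h=0.9500): 1.42111
R_{2,0} (trapezoid, 4 panels, h=0.4750): 1.44218
R_{1,1} = 1.42111 + (1.42111 − 1.33418)/3 = 1.45009
R_{2,1} = 1.44218 + (1.44218 − 1.42111)/3 = 1.44920
R_{2,2} = 1.44920 + (1.44920 − 1.45009)/15 = 1.44914

1.449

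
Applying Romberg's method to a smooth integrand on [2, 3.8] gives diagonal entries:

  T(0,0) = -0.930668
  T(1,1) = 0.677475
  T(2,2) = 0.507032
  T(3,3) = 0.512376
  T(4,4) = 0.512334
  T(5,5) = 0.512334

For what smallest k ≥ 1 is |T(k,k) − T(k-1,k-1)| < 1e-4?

|T(1,1) − T(0,0)| = 1.608143 ≥ 1e-4
|T(2,2) − T(1,1)| = 0.170443 ≥ 1e-4
|T(3,3) − T(2,2)| = 0.005344 ≥ 1e-4
|T(4,4) − T(3,3)| = 0.000042 < 1e-4

k = 4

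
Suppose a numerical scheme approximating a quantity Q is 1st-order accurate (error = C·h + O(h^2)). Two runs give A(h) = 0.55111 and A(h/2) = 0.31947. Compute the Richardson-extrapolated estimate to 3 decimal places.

0.088

The leading error scales as h; refining by a factor of 2 reduces it by 2^1 = 2.
Extrapolated value = (2·A(h/2) − A(h)) / (2 − 1)
= (2·0.31947 − 0.55111) / 1
= 0.08783 / 1 = 0.08783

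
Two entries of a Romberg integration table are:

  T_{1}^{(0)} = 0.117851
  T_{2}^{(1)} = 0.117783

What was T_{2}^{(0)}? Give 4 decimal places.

From T_{2}^{(1)} = (4·T_{2}^{(0)} − T_{1}^{(0)})/3, solve for T_{2}^{(0)}:
4·T_{2}^{(0)} = 3·0.117783 + 0.117851 = 0.471200
T_{2}^{(0)} = 0.117800

0.1178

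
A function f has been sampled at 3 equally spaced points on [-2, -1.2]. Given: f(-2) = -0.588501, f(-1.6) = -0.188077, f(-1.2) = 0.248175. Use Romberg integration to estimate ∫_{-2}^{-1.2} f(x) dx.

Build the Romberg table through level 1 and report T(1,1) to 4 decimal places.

-0.1457

T(0,0) (trapezoid, 1 panel, h=0.8000): -0.136130
T(1,0) (trapezoid, 2 panels, h=0.4000): -0.143296
T(1,1) = -0.143296 + (-0.143296 − (-0.136130))/3 = -0.145685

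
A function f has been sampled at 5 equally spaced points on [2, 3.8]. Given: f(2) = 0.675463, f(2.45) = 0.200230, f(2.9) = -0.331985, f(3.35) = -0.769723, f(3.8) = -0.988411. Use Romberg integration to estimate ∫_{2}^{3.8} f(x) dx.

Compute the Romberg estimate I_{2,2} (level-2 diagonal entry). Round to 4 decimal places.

I_{0,0} (trapezoid, 1 panel, h=1.8000): -0.281653
I_{1,0} (trapezoid, 2 panels, h=0.9000): -0.439613
I_{2,0} (trapezoid, 4 panels, h=0.4500): -0.476078
I_{1,1} = -0.439613 + (-0.439613 − (-0.281653))/3 = -0.492266
I_{2,1} = -0.476078 + (-0.476078 − (-0.439613))/3 = -0.488233
I_{2,2} = -0.488233 + (-0.488233 − (-0.492266))/15 = -0.487964

-0.4880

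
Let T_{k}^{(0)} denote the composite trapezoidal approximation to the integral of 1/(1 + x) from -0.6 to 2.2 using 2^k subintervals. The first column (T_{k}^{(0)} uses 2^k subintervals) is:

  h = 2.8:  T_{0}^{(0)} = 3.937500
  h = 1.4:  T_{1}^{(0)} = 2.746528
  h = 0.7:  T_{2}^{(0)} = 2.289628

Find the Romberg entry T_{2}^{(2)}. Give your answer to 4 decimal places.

Richardson extrapolation on the trapezoidal column (denominator 4−1=3):
T_{1}^{(1)} = (4·2.746528 − 3.937500) / 3 = 2.349537
T_{2}^{(1)} = 2.289628 + (2.289628 − 2.746528)/3 = 2.137328
T_{2}^{(2)} = 2.137328 + (2.137328 − 2.349537)/15 = 2.123181

2.1232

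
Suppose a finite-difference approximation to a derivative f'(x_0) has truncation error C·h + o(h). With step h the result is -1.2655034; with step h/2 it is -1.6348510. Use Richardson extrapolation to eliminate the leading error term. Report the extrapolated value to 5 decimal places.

-2.00420

The leading error scales as h; refining by a factor of 2 reduces it by 2^1 = 2.
Extrapolated value = (2·A(h/2) − A(h)) / (2 − 1)
= (2·(-1.6348510) − (-1.2655034)) / 1
= -2.0041986 / 1 = -2.0041986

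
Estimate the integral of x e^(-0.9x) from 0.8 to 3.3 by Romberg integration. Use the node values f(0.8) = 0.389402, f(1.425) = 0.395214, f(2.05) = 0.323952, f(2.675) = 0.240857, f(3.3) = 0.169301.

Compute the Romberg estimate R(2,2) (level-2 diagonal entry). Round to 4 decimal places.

R(0,0) (trapezoid, 1 panel, h=2.5000): 0.698379
R(1,0) (trapezoid, 2 panels, h=1.2500): 0.754129
R(2,0) (trapezoid, 4 panels, h=0.6250): 0.774609
R(1,1) = 0.754129 + (0.754129 − 0.698379)/3 = 0.772712
R(2,1) = 0.774609 + (0.774609 − 0.754129)/3 = 0.781436
R(2,2) = 0.781436 + (0.781436 − 0.772712)/15 = 0.782018

0.7820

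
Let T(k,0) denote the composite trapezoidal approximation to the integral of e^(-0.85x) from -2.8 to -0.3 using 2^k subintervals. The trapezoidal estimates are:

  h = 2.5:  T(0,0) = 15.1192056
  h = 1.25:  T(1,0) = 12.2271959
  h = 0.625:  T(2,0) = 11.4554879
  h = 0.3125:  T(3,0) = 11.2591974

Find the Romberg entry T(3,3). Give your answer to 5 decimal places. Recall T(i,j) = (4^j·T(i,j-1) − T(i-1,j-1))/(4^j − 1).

Richardson extrapolation on the trapezoidal column (denominator 4−1=3):
T(1,1) = (4·12.2271959 − 15.1192056) / 3 = 11.2631927
T(2,1) = (4·11.4554879 − 12.2271959) / 3 = 11.1982519
T(3,1) = 11.2591974 + (11.2591974 − 11.4554879)/3 = 11.1937672
T(2,2) = (16·11.1982519 − 11.2631927) / 15 = 11.1939225
T(3,2) = 11.1937672 + (11.1937672 − 11.1982519)/15 = 11.1934682
T(3,3) = 11.1934682 + (11.1934682 − 11.1939225)/63 = 11.1934610

11.19346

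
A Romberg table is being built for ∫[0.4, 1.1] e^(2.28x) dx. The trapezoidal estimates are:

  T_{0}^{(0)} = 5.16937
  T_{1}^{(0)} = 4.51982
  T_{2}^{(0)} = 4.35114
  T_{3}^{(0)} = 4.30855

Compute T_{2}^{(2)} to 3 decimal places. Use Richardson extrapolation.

Richardson extrapolation on the trapezoidal column (denominator 4−1=3):
T_{1}^{(1)} = (4·4.51982 − 5.16937) / 3 = 4.30330
T_{2}^{(1)} = (4·4.35114 − 4.51982) / 3 = 4.29491
T_{2}^{(2)} = 4.29491 + (4.29491 − 4.30330)/15 = 4.29435

4.294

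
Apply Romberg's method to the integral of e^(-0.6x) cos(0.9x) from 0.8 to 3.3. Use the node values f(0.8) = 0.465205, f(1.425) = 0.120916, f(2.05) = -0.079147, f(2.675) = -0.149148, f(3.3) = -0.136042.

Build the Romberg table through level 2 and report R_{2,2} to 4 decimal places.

0.0125

R_{0,0} (trapezoid, 1 panel, h=2.5000): 0.411454
R_{1,0} (trapezoid, 2 panels, h=1.2500): 0.106793
R_{2,0} (trapezoid, 4 panels, h=0.6250): 0.035752
R_{1,1} = 0.106793 + (0.106793 − 0.411454)/3 = 0.005239
R_{2,1} = 0.035752 + (0.035752 − 0.106793)/3 = 0.012072
R_{2,2} = 0.012072 + (0.012072 − 0.005239)/15 = 0.012528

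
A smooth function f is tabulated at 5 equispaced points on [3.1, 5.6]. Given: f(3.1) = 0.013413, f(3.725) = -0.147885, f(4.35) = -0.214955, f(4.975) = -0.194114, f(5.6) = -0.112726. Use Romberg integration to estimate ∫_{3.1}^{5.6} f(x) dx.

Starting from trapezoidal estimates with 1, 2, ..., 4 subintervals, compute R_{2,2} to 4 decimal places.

-0.3950

R_{0,0} (trapezoid, 1 panel, h=2.5000): -0.124141
R_{1,0} (trapezoid, 2 panels, h=1.2500): -0.330764
R_{2,0} (trapezoid, 4 panels, h=0.6250): -0.379132
R_{1,1} = -0.330764 + (-0.330764 − (-0.124141))/3 = -0.399638
R_{2,1} = -0.379132 + (-0.379132 − (-0.330764))/3 = -0.395255
R_{2,2} = -0.395255 + (-0.395255 − (-0.399638))/15 = -0.394963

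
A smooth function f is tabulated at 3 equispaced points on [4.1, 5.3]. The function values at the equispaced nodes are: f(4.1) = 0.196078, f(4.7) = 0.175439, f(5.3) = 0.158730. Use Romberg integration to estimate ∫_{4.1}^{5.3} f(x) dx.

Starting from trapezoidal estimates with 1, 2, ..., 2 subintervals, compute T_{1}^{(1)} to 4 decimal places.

T_{0}^{(0)} (trapezoid, 1 panel, h=1.2000): 0.212885
T_{1}^{(0)} (trapezoid, 2 panels, h=0.6000): 0.211706
T_{1}^{(1)} = 0.211706 + (0.211706 − 0.212885)/3 = 0.211313

0.2113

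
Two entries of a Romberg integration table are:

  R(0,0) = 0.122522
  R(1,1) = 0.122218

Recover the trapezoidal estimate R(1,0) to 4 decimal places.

0.1223

From R(1,1) = (4·R(1,0) − R(0,0))/3, solve for R(1,0):
4·R(1,0) = 3·0.122218 + 0.122522 = 0.489176
R(1,0) = 0.122294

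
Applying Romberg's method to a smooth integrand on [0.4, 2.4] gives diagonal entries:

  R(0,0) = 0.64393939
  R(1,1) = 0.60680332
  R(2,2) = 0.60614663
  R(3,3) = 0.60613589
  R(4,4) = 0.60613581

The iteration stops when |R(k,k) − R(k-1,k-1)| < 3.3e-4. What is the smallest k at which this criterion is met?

k = 3

|R(1,1) − R(0,0)| = 0.03713607 ≥ 3.3e-4
|R(2,2) − R(1,1)| = 0.00065669 ≥ 3.3e-4
|R(3,3) − R(2,2)| = 0.00001074 < 3.3e-4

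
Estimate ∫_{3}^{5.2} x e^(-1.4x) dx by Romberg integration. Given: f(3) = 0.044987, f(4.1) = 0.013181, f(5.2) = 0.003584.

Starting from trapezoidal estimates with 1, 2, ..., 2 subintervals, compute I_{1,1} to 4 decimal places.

I_{0,0} (trapezoid, 1 panel, h=2.2000): 0.053428
I_{1,0} (trapezoid, 2 panels, h=1.1000): 0.041213
I_{1,1} = 0.041213 + (0.041213 − 0.053428)/3 = 0.037141

0.0371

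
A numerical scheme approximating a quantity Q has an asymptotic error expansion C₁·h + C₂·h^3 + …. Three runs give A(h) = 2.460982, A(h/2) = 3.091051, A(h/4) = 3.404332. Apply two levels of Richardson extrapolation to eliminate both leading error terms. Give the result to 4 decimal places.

3.7171

First eliminate the h term (factor 2^1 = 2):
  B₁ = (2·3.091051 − 2.460982)/1 = 3.721120
  B₂ = (2·3.404332 − 3.091051)/1 = 3.717613
Then eliminate the h^3 term (factor 2^3 = 8):
  (8·3.717613 − 3.721120)/7 = 3.717112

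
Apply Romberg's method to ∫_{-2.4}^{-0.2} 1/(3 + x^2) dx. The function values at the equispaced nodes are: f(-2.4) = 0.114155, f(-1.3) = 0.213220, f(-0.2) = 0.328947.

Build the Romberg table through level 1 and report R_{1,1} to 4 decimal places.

0.4752

R_{0,0} (trapezoid, 1 panel, h=2.2000): 0.487412
R_{1,0} (trapezoid, 2 panels, h=1.1000): 0.478248
R_{1,1} = 0.478248 + (0.478248 − 0.487412)/3 = 0.475193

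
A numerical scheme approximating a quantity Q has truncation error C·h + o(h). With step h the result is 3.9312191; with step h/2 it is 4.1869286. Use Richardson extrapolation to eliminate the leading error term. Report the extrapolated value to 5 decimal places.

The leading error scales as h; refining by a factor of 2 reduces it by 2^1 = 2.
Extrapolated value = (2·A(h/2) − A(h)) / (2 − 1)
= (2·4.1869286 − 3.9312191) / 1
= 4.4426381 / 1 = 4.4426381

4.44264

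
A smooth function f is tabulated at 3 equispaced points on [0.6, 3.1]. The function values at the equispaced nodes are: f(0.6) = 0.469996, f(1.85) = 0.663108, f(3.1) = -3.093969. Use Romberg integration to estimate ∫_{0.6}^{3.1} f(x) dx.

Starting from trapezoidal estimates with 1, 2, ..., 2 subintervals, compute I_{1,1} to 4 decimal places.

I_{0,0} (trapezoid, 1 panel, h=2.5000): -3.279966
I_{1,0} (trapezoid, 2 panels, h=1.2500): -0.811098
I_{1,1} = -0.811098 + (-0.811098 − (-3.279966))/3 = 0.011858

0.0119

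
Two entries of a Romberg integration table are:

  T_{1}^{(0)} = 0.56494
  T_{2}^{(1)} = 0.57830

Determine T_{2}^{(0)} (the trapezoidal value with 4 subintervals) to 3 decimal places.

0.575

From T_{2}^{(1)} = (4·T_{2}^{(0)} − T_{1}^{(0)})/3, solve for T_{2}^{(0)}:
4·T_{2}^{(0)} = 3·0.57830 + 0.56494 = 2.29984
T_{2}^{(0)} = 0.57496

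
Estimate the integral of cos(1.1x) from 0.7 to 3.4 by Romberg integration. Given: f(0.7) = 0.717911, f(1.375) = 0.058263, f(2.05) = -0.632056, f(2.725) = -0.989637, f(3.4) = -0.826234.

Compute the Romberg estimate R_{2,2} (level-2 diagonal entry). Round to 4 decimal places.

-1.1444

R_{0,0} (trapezoid, 1 panel, h=2.7000): -0.146236
R_{1,0} (trapezoid, 2 panels, h=1.3500): -0.926394
R_{2,0} (trapezoid, 4 panels, h=0.6750): -1.091874
R_{1,1} = -0.926394 + (-0.926394 − (-0.146236))/3 = -1.186447
R_{2,1} = -1.091874 + (-1.091874 − (-0.926394))/3 = -1.147034
R_{2,2} = -1.147034 + (-1.147034 − (-1.186447))/15 = -1.144406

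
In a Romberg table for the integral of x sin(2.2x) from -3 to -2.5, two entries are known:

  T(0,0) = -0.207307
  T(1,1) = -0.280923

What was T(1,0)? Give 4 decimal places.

-0.2625

From T(1,1) = (4·T(1,0) − T(0,0))/3, solve for T(1,0):
4·T(1,0) = 3·(-0.280923) + (-0.207307) = -1.050076
T(1,0) = -0.262519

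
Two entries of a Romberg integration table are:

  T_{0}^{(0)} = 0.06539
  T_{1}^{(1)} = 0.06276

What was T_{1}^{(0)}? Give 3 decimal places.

From T_{1}^{(1)} = (4·T_{1}^{(0)} − T_{0}^{(0)})/3, solve for T_{1}^{(0)}:
4·T_{1}^{(0)} = 3·0.06276 + 0.06539 = 0.25367
T_{1}^{(0)} = 0.06342

0.063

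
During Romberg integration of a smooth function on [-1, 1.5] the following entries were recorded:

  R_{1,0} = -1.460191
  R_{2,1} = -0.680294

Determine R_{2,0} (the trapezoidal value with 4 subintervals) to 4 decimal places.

-0.8753

From R_{2,1} = (4·R_{2,0} − R_{1,0})/3, solve for R_{2,0}:
4·R_{2,0} = 3·(-0.680294) + (-1.460191) = -3.501073
R_{2,0} = -0.875268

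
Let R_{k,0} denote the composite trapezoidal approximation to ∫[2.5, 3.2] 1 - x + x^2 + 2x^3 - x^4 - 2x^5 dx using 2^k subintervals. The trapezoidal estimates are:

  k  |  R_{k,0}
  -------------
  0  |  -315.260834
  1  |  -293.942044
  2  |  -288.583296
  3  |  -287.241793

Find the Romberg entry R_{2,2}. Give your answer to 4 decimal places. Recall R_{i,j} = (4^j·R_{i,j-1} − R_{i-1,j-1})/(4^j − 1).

-286.7945

Richardson extrapolation on the trapezoidal column (denominator 4−1=3):
R_{1,1} = (4·(-293.942044) − (-315.260834)) / 3 = -286.835781
R_{2,1} = -288.583296 + (-288.583296 − (-293.942044))/3 = -286.797047
R_{2,2} = (16·(-286.797047) − (-286.835781)) / 15 = -286.794465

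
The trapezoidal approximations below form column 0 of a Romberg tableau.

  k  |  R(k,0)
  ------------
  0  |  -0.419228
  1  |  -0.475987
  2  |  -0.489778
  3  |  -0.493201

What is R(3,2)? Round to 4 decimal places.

R(2,1) = -0.489778 + (-0.489778 − (-0.475987))/3 = -0.494375
R(3,1) = (4·(-0.493201) − (-0.489778)) / 3 = -0.494342
R(3,2) = (16·(-0.494342) − (-0.494375)) / 15 = -0.494340

-0.4943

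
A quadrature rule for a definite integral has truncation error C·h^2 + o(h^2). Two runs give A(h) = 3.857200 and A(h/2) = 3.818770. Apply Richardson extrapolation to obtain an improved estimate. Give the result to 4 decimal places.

The leading error scales as h^2; refining by a factor of 2 reduces it by 2^2 = 4.
Extrapolated value = (4·A(h/2) − A(h)) / (4 − 1)
= (4·3.818770 − 3.857200) / 3
= 11.417880 / 3 = 3.805960

3.8060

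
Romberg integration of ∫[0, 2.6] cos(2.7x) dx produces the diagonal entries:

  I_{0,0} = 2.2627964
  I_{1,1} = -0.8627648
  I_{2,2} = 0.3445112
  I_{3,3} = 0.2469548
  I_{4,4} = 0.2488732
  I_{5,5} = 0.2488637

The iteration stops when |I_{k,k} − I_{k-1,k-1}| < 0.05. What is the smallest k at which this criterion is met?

|I_{1,1} − I_{0,0}| = 3.1255612 ≥ 0.05
|I_{2,2} − I_{1,1}| = 1.2072760 ≥ 0.05
|I_{3,3} − I_{2,2}| = 0.0975564 ≥ 0.05
|I_{4,4} − I_{3,3}| = 0.0019184 < 0.05

k = 4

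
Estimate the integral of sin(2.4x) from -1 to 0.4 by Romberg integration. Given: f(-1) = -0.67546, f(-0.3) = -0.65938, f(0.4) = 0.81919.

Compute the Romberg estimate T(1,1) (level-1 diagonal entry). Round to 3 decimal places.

-0.582

T(0,0) (trapezoid, 1 panel, h=1.4000): 0.10061
T(1,0) (trapezoid, 2 panels, h=0.7000): -0.41126
T(1,1) = -0.41126 + (-0.41126 − 0.10061)/3 = -0.58188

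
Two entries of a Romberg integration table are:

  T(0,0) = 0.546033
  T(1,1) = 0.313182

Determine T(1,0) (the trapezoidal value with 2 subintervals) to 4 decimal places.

0.3714

From T(1,1) = (4·T(1,0) − T(0,0))/3, solve for T(1,0):
4·T(1,0) = 3·0.313182 + 0.546033 = 1.485579
T(1,0) = 0.371395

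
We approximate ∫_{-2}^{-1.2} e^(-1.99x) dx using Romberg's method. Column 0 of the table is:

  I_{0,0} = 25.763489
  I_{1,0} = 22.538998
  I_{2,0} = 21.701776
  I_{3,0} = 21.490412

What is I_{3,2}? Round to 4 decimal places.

21.4198

Richardson extrapolation on the trapezoidal column (denominator 4−1=3):
I_{2,1} = 21.701776 + (21.701776 − 22.538998)/3 = 21.422702
I_{3,1} = (4·21.490412 − 21.701776) / 3 = 21.419957
I_{3,2} = 21.419957 + (21.419957 − 21.422702)/15 = 21.419774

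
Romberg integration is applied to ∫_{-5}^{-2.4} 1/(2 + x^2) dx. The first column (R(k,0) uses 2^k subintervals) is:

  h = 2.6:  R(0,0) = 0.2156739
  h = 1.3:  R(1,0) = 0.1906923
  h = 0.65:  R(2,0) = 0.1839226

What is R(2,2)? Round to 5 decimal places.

0.18162

Richardson extrapolation on the trapezoidal column (denominator 4−1=3):
R(1,1) = (4·0.1906923 − 0.2156739) / 3 = 0.1823651
R(2,1) = (4·0.1839226 − 0.1906923) / 3 = 0.1816660
R(2,2) = 0.1816660 + (0.1816660 − 0.1823651)/15 = 0.1816194
(Column j=1 coincides with Simpson's rule on the same nodes.)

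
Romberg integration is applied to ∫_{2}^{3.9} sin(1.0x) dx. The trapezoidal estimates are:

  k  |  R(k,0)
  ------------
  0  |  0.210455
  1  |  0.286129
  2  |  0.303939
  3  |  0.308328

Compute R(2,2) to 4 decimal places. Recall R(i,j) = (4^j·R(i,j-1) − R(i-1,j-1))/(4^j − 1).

Richardson extrapolation on the trapezoidal column (denominator 4−1=3):
R(1,1) = (4·0.286129 − 0.210455) / 3 = 0.311354
R(2,1) = 0.303939 + (0.303939 − 0.286129)/3 = 0.309876
R(2,2) = 0.309876 + (0.309876 − 0.311354)/15 = 0.309777

0.3098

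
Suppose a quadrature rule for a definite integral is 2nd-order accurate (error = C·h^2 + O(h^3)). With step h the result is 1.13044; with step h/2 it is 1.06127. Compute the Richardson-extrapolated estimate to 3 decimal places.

1.038

The leading error scales as h^2; refining by a factor of 2 reduces it by 2^2 = 4.
Extrapolated value = (4·A(h/2) − A(h)) / (4 − 1)
= (4·1.06127 − 1.13044) / 3
= 3.11464 / 3 = 1.03821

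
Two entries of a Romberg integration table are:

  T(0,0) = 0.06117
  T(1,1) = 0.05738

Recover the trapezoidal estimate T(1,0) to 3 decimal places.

0.058

From T(1,1) = (4·T(1,0) − T(0,0))/3, solve for T(1,0):
4·T(1,0) = 3·0.05738 + 0.06117 = 0.23331
T(1,0) = 0.05833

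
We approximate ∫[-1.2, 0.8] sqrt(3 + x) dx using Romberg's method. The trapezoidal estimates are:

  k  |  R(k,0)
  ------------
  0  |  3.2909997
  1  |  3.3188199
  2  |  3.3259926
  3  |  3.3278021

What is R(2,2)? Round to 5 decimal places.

Richardson extrapolation on the trapezoidal column (denominator 4−1=3):
R(1,1) = (4·3.3188199 − 3.2909997) / 3 = 3.3280933
R(2,1) = 3.3259926 + (3.3259926 − 3.3188199)/3 = 3.3283835
R(2,2) = 3.3283835 + (3.3283835 − 3.3280933)/15 = 3.3284028

3.32840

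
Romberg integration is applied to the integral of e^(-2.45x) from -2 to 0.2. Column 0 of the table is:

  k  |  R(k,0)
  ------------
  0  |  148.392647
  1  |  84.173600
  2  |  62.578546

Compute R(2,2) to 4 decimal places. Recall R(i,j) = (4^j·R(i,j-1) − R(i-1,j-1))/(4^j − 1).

Richardson extrapolation on the trapezoidal column (denominator 4−1=3):
R(1,1) = 84.173600 + (84.173600 − 148.392647)/3 = 62.767251
R(2,1) = (4·62.578546 − 84.173600) / 3 = 55.380195
R(2,2) = (16·55.380195 − 62.767251) / 15 = 54.887725
(Column j=1 coincides with Simpson's rule on the same nodes.)

54.8877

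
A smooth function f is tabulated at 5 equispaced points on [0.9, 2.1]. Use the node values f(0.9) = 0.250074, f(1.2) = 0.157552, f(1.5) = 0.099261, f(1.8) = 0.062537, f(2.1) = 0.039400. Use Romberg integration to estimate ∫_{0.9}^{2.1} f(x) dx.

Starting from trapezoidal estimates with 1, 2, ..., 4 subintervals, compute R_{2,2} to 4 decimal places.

0.1368

R_{0,0} (trapezoid, 1 panel, h=1.2000): 0.173684
R_{1,0} (trapezoid, 2 panels, h=0.6000): 0.146399
R_{2,0} (trapezoid, 4 panels, h=0.3000): 0.139226
R_{1,1} = 0.146399 + (0.146399 − 0.173684)/3 = 0.137304
R_{2,1} = 0.139226 + (0.139226 − 0.146399)/3 = 0.136835
R_{2,2} = 0.136835 + (0.136835 − 0.137304)/15 = 0.136804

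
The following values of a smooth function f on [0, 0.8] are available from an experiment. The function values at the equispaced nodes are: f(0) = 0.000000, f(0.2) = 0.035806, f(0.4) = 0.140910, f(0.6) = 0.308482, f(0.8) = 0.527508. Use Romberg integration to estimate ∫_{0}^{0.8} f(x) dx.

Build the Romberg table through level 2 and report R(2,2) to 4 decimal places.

0.1458

R(0,0) (trapezoid, 1 panel, h=0.8000): 0.211003
R(1,0) (trapezoid, 2 panels, h=0.4000): 0.161866
R(2,0) (trapezoid, 4 panels, h=0.2000): 0.149790
R(1,1) = 0.161866 + (0.161866 − 0.211003)/3 = 0.145487
R(2,1) = 0.149790 + (0.149790 − 0.161866)/3 = 0.145765
R(2,2) = 0.145765 + (0.145765 − 0.145487)/15 = 0.145784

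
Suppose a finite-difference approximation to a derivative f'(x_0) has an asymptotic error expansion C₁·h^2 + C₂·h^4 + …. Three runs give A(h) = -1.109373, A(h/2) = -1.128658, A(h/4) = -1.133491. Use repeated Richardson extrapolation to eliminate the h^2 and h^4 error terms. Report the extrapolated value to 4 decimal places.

-1.1351

First eliminate the h^2 term (factor 2^2 = 4):
  B₁ = (4·(-1.128658) − (-1.109373))/3 = -1.135086
  B₂ = (4·(-1.133491) − (-1.128658))/3 = -1.135102
Then eliminate the h^4 term (factor 2^4 = 16):
  (16·(-1.135102) − (-1.135086))/15 = -1.135103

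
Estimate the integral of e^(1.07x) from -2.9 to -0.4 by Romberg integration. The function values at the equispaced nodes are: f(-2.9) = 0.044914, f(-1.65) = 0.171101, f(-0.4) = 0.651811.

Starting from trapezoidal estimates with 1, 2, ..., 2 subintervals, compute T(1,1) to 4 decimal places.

0.5755

T(0,0) (trapezoid, 1 panel, h=2.5000): 0.870906
T(1,0) (trapezoid, 2 panels, h=1.2500): 0.649329
T(1,1) = 0.649329 + (0.649329 − 0.870906)/3 = 0.575470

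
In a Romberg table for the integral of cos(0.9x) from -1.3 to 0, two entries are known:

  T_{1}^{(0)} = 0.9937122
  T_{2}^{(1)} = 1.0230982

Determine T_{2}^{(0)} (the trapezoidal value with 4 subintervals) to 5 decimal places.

From T_{2}^{(1)} = (4·T_{2}^{(0)} − T_{1}^{(0)})/3, solve for T_{2}^{(0)}:
4·T_{2}^{(0)} = 3·1.0230982 + 0.9937122 = 4.0630068
T_{2}^{(0)} = 1.0157517

1.01575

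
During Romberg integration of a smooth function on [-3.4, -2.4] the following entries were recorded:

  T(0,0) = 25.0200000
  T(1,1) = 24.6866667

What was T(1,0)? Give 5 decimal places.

24.77000

From T(1,1) = (4·T(1,0) − T(0,0))/3, solve for T(1,0):
4·T(1,0) = 3·24.6866667 + 25.0200000 = 99.0800001
T(1,0) = 24.7700000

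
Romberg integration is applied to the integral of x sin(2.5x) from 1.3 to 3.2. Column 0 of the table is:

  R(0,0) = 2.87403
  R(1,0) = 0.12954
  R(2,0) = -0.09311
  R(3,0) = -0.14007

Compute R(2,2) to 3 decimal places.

-0.126

Richardson extrapolation on the trapezoidal column (denominator 4−1=3):
R(1,1) = (4·0.12954 − 2.87403) / 3 = -0.78529
R(2,1) = -0.09311 + (-0.09311 − 0.12954)/3 = -0.16733
R(2,2) = (16·(-0.16733) − (-0.78529)) / 15 = -0.12613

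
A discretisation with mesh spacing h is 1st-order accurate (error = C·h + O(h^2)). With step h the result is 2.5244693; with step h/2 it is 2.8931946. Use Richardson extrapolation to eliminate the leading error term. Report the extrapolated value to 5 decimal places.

3.26192

The leading error scales as h; refining by a factor of 2 reduces it by 2^1 = 2.
Extrapolated value = (2·A(h/2) − A(h)) / (2 − 1)
= (2·2.8931946 − 2.5244693) / 1
= 3.2619199 / 1 = 3.2619199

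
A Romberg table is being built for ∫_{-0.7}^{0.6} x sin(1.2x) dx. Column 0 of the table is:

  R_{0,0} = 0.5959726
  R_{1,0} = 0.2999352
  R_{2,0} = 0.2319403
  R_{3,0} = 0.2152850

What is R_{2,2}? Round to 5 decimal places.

Richardson extrapolation on the trapezoidal column (denominator 4−1=3):
R_{1,1} = (4·0.2999352 − 0.5959726) / 3 = 0.2012561
R_{2,1} = (4·0.2319403 − 0.2999352) / 3 = 0.2092753
R_{2,2} = 0.2092753 + (0.2092753 − 0.2012561)/15 = 0.2098099

0.20981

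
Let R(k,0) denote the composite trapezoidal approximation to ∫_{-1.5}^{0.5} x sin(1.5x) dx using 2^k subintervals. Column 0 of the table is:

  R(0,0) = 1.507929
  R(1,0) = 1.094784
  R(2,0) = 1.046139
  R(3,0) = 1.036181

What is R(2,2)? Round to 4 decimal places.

Richardson extrapolation on the trapezoidal column (denominator 4−1=3):
R(1,1) = 1.094784 + (1.094784 − 1.507929)/3 = 0.957069
R(2,1) = (4·1.046139 − 1.094784) / 3 = 1.029924
R(2,2) = (16·1.029924 − 0.957069) / 15 = 1.034781

1.0348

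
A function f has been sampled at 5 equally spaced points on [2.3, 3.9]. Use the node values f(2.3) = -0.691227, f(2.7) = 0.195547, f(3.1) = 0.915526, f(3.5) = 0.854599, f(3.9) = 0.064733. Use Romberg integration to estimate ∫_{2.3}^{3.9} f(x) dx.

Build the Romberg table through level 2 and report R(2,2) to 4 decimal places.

0.7148

R(0,0) (trapezoid, 1 panel, h=1.6000): -0.501195
R(1,0) (trapezoid, 2 panels, h=0.8000): 0.481823
R(2,0) (trapezoid, 4 panels, h=0.4000): 0.660970
R(1,1) = 0.481823 + (0.481823 − (-0.501195))/3 = 0.809496
R(2,1) = 0.660970 + (0.660970 − 0.481823)/3 = 0.720686
R(2,2) = 0.720686 + (0.720686 − 0.809496)/15 = 0.714765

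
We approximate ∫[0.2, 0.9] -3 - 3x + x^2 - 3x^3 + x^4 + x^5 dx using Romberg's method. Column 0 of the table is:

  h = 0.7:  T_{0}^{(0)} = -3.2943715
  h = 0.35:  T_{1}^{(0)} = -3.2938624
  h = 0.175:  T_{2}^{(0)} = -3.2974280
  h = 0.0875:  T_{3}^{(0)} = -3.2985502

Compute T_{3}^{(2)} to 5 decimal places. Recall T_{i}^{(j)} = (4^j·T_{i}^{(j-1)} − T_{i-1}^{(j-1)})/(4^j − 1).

-3.29894

Richardson extrapolation on the trapezoidal column (denominator 4−1=3):
T_{2}^{(1)} = -3.2974280 + (-3.2974280 − (-3.2938624))/3 = -3.2986165
T_{3}^{(1)} = (4·(-3.2985502) − (-3.2974280)) / 3 = -3.2989243
T_{3}^{(2)} = -3.2989243 + (-3.2989243 − (-3.2986165))/15 = -3.2989448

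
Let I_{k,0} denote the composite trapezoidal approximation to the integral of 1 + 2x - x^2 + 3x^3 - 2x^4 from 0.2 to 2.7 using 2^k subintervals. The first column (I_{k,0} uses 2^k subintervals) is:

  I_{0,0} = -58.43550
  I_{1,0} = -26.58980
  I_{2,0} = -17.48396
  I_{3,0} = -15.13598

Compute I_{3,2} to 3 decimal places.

I_{2,1} = -17.48396 + (-17.48396 − (-26.58980))/3 = -14.44868
I_{3,1} = (4·(-15.13598) − (-17.48396)) / 3 = -14.35332
I_{3,2} = -14.35332 + (-14.35332 − (-14.44868))/15 = -14.34696
(Column j=1 coincides with Simpson's rule on the same nodes.)

-14.347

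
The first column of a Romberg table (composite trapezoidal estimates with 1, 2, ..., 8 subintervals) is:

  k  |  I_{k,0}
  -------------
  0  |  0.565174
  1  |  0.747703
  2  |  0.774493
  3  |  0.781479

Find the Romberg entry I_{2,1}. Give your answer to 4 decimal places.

Richardson extrapolation on the trapezoidal column (denominator 4−1=3):
I_{2,1} = 0.774493 + (0.774493 − 0.747703)/3 = 0.783423

0.7834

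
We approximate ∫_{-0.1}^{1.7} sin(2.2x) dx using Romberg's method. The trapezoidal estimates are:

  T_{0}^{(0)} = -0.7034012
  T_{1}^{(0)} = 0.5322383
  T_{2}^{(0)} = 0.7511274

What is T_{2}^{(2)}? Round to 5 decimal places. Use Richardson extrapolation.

0.81609

T_{1}^{(1)} = 0.5322383 + (0.5322383 − (-0.7034012))/3 = 0.9441181
T_{2}^{(1)} = (4·0.7511274 − 0.5322383) / 3 = 0.8240904
T_{2}^{(2)} = 0.8240904 + (0.8240904 − 0.9441181)/15 = 0.8160886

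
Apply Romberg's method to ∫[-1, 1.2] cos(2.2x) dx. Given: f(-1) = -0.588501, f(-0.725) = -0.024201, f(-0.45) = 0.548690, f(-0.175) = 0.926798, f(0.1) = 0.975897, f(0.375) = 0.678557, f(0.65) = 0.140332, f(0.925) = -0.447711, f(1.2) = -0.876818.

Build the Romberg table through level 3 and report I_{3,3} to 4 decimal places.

0.5862

I_{0,0} (trapezoid, 1 panel, h=2.2000): -1.611851
I_{1,0} (trapezoid, 2 panels, h=1.1000): 0.267561
I_{2,0} (trapezoid, 4 panels, h=0.5500): 0.512743
I_{3,0} (trapezoid, 8 panels, h=0.2750): 0.568068
I_{1,1} = 0.267561 + (0.267561 − (-1.611851))/3 = 0.894032
I_{2,1} = 0.512743 + (0.512743 − 0.267561)/3 = 0.594470
I_{3,1} = 0.568068 + (0.568068 − 0.512743)/3 = 0.586510
I_{2,2} = 0.594470 + (0.594470 − 0.894032)/15 = 0.574499
I_{3,2} = 0.586510 + (0.586510 − 0.594470)/15 = 0.585979
I_{3,3} = 0.585979 + (0.585979 − 0.574499)/63 = 0.586161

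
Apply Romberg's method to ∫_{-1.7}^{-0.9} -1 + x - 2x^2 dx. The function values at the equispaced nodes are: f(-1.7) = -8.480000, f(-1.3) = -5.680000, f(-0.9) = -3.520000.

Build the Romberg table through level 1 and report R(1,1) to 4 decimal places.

-4.6293

R(0,0) (trapezoid, 1 panel, h=0.8000): -4.800000
R(1,0) (trapezoid, 2 panels, h=0.4000): -4.672000
R(1,1) = -4.672000 + (-4.672000 − (-4.800000))/3 = -4.629333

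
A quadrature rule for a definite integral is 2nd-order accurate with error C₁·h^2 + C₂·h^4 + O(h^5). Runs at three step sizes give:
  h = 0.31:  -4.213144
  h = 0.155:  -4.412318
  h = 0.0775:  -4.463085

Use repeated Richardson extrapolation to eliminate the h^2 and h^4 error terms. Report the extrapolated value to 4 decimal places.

-4.4801

First eliminate the h^2 term (factor 2^2 = 4):
  B₁ = (4·(-4.412318) − (-4.213144))/3 = -4.478709
  B₂ = (4·(-4.463085) − (-4.412318))/3 = -4.480007
Then eliminate the h^4 term (factor 2^4 = 16):
  (16·(-4.480007) − (-4.478709))/15 = -4.480094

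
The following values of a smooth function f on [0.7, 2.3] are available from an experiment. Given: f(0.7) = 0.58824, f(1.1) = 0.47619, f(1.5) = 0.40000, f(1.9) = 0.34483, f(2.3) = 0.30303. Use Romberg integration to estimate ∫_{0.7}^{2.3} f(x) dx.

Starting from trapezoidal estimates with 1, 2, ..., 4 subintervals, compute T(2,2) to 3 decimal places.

T(0,0) (trapezoid, 1 panel, h=1.6000): 0.71302
T(1,0) (trapezoid, 2 panels, h=0.8000): 0.67651
T(2,0) (trapezoid, 4 panels, h=0.4000): 0.66666
T(1,1) = 0.67651 + (0.67651 − 0.71302)/3 = 0.66434
T(2,1) = 0.66666 + (0.66666 − 0.67651)/3 = 0.66338
T(2,2) = 0.66338 + (0.66338 − 0.66434)/15 = 0.66332

0.663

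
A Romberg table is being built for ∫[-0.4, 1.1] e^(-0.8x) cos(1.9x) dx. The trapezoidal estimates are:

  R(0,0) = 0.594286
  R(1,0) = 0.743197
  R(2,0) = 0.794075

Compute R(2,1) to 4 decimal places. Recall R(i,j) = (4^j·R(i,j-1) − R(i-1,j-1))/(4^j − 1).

R(2,1) = (4·0.794075 − 0.743197) / 3 = 0.811034

0.8110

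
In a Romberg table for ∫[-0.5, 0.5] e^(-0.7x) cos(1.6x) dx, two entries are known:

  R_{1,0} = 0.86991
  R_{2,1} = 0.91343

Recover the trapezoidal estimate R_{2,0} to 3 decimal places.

From R_{2,1} = (4·R_{2,0} − R_{1,0})/3, solve for R_{2,0}:
4·R_{2,0} = 3·0.91343 + 0.86991 = 3.61020
R_{2,0} = 0.90255

0.903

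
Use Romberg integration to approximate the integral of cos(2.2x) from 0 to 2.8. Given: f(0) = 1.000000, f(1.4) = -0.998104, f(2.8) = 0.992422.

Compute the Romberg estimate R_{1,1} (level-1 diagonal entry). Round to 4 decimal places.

R_{0,0} (trapezoid, 1 panel, h=2.8000): 2.789391
R_{1,0} (trapezoid, 2 panels, h=1.4000): -0.002650
R_{1,1} = -0.002650 + (-0.002650 − 2.789391)/3 = -0.933330

-0.9333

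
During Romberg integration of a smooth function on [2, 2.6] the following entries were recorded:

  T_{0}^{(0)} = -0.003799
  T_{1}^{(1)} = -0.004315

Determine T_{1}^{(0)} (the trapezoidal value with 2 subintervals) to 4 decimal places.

-0.0042

From T_{1}^{(1)} = (4·T_{1}^{(0)} − T_{0}^{(0)})/3, solve for T_{1}^{(0)}:
4·T_{1}^{(0)} = 3·(-0.004315) + (-0.003799) = -0.016744
T_{1}^{(0)} = -0.004186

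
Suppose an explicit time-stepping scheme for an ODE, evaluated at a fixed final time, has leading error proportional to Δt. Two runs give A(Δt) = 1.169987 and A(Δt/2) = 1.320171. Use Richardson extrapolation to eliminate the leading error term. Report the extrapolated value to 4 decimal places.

1.4704

Extrapolated value = (2·A(Δt/2) − A(Δt)) / (2 − 1)
= (2·1.320171 − 1.169987) / 1
= 1.470355 / 1 = 1.470355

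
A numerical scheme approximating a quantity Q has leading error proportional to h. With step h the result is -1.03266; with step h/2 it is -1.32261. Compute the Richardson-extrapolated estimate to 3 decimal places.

-1.613

The leading error scales as h; refining by a factor of 2 reduces it by 2^1 = 2.
Extrapolated value = (2·A(h/2) − A(h)) / (2 − 1)
= (2·(-1.32261) − (-1.03266)) / 1
= -1.61256 / 1 = -1.61256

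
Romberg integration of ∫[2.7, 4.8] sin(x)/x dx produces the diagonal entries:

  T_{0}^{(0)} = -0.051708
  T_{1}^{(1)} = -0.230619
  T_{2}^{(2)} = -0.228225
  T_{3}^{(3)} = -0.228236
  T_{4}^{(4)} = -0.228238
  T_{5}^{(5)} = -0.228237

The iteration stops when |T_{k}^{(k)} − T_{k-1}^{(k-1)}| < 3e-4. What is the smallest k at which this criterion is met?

|T_{1}^{(1)} − T_{0}^{(0)}| = 0.178911 ≥ 3e-4
|T_{2}^{(2)} − T_{1}^{(1)}| = 0.002394 ≥ 3e-4
|T_{3}^{(3)} − T_{2}^{(2)}| = 0.000011 < 3e-4

k = 3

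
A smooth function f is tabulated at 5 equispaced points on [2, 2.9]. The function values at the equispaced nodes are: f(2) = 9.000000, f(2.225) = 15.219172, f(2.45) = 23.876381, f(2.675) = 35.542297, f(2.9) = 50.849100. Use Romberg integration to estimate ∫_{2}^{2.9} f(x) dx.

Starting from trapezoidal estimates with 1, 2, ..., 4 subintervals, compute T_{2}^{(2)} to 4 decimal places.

23.2983

T_{0}^{(0)} (trapezoid, 1 panel, h=0.9000): 26.932095
T_{1}^{(0)} (trapezoid, 2 panels, h=0.4500): 24.210419
T_{2}^{(0)} (trapezoid, 4 panels, h=0.2250): 23.526540
T_{1}^{(1)} = 24.210419 + (24.210419 − 26.932095)/3 = 23.303194
T_{2}^{(1)} = 23.526540 + (23.526540 − 24.210419)/3 = 23.298580
T_{2}^{(2)} = 23.298580 + (23.298580 − 23.303194)/15 = 23.298272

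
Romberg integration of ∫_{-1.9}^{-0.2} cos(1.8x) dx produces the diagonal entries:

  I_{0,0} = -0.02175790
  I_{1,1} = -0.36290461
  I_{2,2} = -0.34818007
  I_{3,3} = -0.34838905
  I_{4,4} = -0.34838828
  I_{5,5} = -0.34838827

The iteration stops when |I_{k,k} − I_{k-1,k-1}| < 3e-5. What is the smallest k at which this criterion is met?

k = 4

|I_{1,1} − I_{0,0}| = 0.34114671 ≥ 3e-5
|I_{2,2} − I_{1,1}| = 0.01472454 ≥ 3e-5
|I_{3,3} − I_{2,2}| = 0.00020898 ≥ 3e-5
|I_{4,4} − I_{3,3}| = 0.00000077 < 3e-5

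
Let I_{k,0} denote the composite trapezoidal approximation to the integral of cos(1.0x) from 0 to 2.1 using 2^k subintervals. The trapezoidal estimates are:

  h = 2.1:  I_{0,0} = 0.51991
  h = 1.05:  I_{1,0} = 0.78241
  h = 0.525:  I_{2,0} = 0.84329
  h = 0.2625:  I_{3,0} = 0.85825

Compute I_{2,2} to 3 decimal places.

Richardson extrapolation on the trapezoidal column (denominator 4−1=3):
I_{1,1} = 0.78241 + (0.78241 − 0.51991)/3 = 0.86991
I_{2,1} = 0.84329 + (0.84329 − 0.78241)/3 = 0.86358
I_{2,2} = (16·0.86358 − 0.86991) / 15 = 0.86316

0.863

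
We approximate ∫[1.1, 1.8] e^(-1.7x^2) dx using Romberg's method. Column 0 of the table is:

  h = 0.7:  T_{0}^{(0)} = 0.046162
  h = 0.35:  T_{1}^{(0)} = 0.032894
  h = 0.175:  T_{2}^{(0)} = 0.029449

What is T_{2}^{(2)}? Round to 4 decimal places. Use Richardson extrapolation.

0.0283

T_{1}^{(1)} = 0.032894 + (0.032894 − 0.046162)/3 = 0.028471
T_{2}^{(1)} = (4·0.029449 − 0.032894) / 3 = 0.028301
T_{2}^{(2)} = 0.028301 + (0.028301 − 0.028471)/15 = 0.028290
(Column j=1 coincides with Simpson's rule on the same nodes.)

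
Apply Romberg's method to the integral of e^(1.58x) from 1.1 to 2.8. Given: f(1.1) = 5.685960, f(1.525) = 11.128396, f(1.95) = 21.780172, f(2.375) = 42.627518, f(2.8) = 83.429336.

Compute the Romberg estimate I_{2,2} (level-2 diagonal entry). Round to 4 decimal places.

I_{0,0} (trapezoid, 1 panel, h=1.7000): 75.748002
I_{1,0} (trapezoid, 2 panels, h=0.8500): 56.387147
I_{2,0} (trapezoid, 4 panels, h=0.4250): 51.039837
I_{1,1} = 56.387147 + (56.387147 − 75.748002)/3 = 49.933529
I_{2,1} = 51.039837 + (51.039837 − 56.387147)/3 = 49.257400
I_{2,2} = 49.257400 + (49.257400 − 49.933529)/15 = 49.212325

49.2123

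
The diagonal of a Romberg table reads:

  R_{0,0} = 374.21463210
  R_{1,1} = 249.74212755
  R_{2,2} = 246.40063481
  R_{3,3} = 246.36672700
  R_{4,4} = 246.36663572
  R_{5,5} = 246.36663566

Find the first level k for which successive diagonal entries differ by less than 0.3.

k = 3

|R_{1,1} − R_{0,0}| = 124.47250455 ≥ 0.3
|R_{2,2} − R_{1,1}| = 3.34149274 ≥ 0.3
|R_{3,3} − R_{2,2}| = 0.03390781 < 0.3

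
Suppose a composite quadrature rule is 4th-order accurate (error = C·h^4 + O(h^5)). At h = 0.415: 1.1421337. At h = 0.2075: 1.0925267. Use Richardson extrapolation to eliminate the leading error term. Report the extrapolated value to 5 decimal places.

The leading error scales as h^4; refining by a factor of 2 reduces it by 2^4 = 16.
Extrapolated value = (16·A(h/2) − A(h)) / (16 − 1)
= (16·1.0925267 − 1.1421337) / 15
= 16.3382935 / 15 = 1.0892196

1.08922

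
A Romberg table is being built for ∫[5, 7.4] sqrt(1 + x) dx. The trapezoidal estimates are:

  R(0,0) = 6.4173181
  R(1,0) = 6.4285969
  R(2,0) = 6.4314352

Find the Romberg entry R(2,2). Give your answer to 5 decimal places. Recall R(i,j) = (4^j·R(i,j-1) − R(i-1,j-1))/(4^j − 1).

6.43238

Richardson extrapolation on the trapezoidal column (denominator 4−1=3):
R(1,1) = (4·6.4285969 − 6.4173181) / 3 = 6.4323565
R(2,1) = 6.4314352 + (6.4314352 − 6.4285969)/3 = 6.4323813
R(2,2) = (16·6.4323813 − 6.4323565) / 15 = 6.4323830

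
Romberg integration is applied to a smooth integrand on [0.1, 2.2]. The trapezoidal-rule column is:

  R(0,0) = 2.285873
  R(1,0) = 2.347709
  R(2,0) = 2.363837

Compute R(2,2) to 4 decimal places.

R(1,1) = (4·2.347709 − 2.285873) / 3 = 2.368321
R(2,1) = (4·2.363837 − 2.347709) / 3 = 2.369213
R(2,2) = 2.369213 + (2.369213 − 2.368321)/15 = 2.369272

2.3693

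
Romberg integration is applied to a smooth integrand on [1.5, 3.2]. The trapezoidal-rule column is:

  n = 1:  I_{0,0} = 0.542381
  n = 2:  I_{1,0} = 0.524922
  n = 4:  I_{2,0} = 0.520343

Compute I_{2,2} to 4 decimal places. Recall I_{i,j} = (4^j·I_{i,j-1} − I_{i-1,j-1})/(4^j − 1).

0.5188

I_{1,1} = (4·0.524922 − 0.542381) / 3 = 0.519102
I_{2,1} = (4·0.520343 − 0.524922) / 3 = 0.518817
I_{2,2} = (16·0.518817 − 0.519102) / 15 = 0.518798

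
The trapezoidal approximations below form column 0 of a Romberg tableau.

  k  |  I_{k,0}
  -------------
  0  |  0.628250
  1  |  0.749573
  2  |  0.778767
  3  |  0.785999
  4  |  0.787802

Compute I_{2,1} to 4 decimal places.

0.7885

Richardson extrapolation on the trapezoidal column (denominator 4−1=3):
I_{2,1} = 0.778767 + (0.778767 − 0.749573)/3 = 0.788498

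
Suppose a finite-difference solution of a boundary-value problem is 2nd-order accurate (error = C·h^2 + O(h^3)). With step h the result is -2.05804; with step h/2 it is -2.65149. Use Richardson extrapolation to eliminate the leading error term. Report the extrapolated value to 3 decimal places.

-2.849

The leading error scales as h^2; refining by a factor of 2 reduces it by 2^2 = 4.
Extrapolated value = (4·A(h/2) − A(h)) / (4 − 1)
= (4·(-2.65149) − (-2.05804)) / 3
= -8.54792 / 3 = -2.84931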